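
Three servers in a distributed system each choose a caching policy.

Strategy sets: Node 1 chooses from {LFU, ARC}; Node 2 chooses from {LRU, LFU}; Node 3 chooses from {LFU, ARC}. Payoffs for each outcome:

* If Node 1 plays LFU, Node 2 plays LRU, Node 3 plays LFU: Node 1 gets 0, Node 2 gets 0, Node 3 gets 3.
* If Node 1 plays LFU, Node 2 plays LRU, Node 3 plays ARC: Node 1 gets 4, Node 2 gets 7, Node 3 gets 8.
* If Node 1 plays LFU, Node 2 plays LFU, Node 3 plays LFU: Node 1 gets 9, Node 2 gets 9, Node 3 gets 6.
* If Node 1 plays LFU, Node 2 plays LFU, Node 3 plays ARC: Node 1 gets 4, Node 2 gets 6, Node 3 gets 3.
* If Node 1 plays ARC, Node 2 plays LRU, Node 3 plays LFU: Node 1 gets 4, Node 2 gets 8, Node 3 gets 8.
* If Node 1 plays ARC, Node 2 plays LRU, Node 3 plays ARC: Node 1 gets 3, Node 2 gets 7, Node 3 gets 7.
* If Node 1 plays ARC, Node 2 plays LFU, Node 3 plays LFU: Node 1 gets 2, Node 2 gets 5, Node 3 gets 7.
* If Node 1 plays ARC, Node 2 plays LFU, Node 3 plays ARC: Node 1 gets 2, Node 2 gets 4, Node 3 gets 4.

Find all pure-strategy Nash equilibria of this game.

Node 1 against (LRU, LFU): payoffs 0, 4 → best response ARC.
Node 1 against (LRU, ARC): payoffs 4, 3 → best response LFU.
Node 1 against (LFU, LFU): payoffs 9, 2 → best response LFU.
Node 1 against (LFU, ARC): payoffs 4, 2 → best response LFU.
Node 2 against (LFU, LFU): payoffs 0, 9 → best response LFU.
Node 2 against (LFU, ARC): payoffs 7, 6 → best response LRU.
Node 2 against (ARC, LFU): payoffs 8, 5 → best response LRU.
Node 2 against (ARC, ARC): payoffs 7, 4 → best response LRU.
Node 3 against (LFU, LRU): payoffs 3, 8 → best response ARC.
Node 3 against (LFU, LFU): payoffs 6, 3 → best response LFU.
Node 3 against (ARC, LRU): payoffs 8, 7 → best response LFU.
Node 3 against (ARC, LFU): payoffs 7, 4 → best response LFU.
Mutual best responses: (LFU, LRU, ARC); (LFU, LFU, LFU); (ARC, LRU, LFU).

The pure Nash equilibria are (LFU, LRU, ARC), (LFU, LFU, LFU), (ARC, LRU, LFU).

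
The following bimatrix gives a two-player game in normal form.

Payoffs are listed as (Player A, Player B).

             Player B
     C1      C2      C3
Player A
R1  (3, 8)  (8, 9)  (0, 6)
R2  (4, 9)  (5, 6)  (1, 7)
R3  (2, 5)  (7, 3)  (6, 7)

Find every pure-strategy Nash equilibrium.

(R1, C2) and (R2, C1) and (R3, C3)

(R1, C1): Player A can switch to R2 (3 → 4). Not NE.
(R1, C2): Player A gets 8, best alternative 7; Player B gets 9, best alternative 8. No profitable deviation — NE.
(R1, C3): Player A can switch to R2 (0 → 1). Not NE.
(R2, C1): Player A gets 4, best alternative 3; Player B gets 9, best alternative 7. No profitable deviation — NE.
(R2, C2): Player A can switch to R1 (5 → 8). Not NE.
(R2, C3): Player A can switch to R3 (1 → 6). Not NE.
(R3, C1): Player A can switch to R1 (2 → 3). Not NE.
(R3, C2): Player A can switch to R1 (7 → 8). Not NE.
(R3, C3): Player A gets 6, best alternative 1; Player B gets 7, best alternative 5. No profitable deviation — NE.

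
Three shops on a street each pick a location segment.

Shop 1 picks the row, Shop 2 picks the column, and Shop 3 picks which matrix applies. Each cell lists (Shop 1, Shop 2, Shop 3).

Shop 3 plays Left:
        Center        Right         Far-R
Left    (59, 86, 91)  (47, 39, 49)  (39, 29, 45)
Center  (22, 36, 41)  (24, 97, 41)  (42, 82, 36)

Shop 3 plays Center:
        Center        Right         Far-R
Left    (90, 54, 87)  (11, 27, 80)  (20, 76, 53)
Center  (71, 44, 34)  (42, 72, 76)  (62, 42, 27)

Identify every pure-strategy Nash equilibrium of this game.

(Left, Center, Left) and (Center, Right, Center)

(Left, Center, Left): Shop 1 gets 59, best alternative 22; Shop 2 gets 86, best alternative 39; Shop 3 gets 91, best alternative 87. No profitable deviation — NE.
(Left, Center, Center): Shop 2 can switch to Far-R (54 → 76). Not NE.
(Left, Right, Left): Shop 2 can switch to Center (39 → 86). Not NE.
(Left, Right, Center): Shop 1 can switch to Center (11 → 42). Not NE.
(Left, Far-R, Left): Shop 1 can switch to Center (39 → 42). Not NE.
(Left, Far-R, Center): Shop 1 can switch to Center (20 → 62). Not NE.
(Center, Center, Left): Shop 1 can switch to Left (22 → 59). Not NE.
(Center, Center, Center): Shop 1 can switch to Left (71 → 90). Not NE.
(Center, Right, Left): Shop 1 can switch to Left (24 → 47). Not NE.
(Center, Right, Center): Shop 1 gets 42, best alternative 11; Shop 2 gets 72, best alternative 44; Shop 3 gets 76, best alternative 41. No profitable deviation — NE.
(The remaining 2 profiles each have a profitable deviation by the same check.)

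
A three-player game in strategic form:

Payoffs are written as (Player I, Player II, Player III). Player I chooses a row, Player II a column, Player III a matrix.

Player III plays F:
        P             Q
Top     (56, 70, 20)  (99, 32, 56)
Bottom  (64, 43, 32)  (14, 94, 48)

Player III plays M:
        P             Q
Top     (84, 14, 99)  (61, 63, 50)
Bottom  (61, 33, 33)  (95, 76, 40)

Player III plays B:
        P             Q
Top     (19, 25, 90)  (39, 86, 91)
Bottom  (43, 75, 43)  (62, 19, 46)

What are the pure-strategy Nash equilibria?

Player I against (P, F): payoffs 56, 64 → best response Bottom.
Player I against (P, M): payoffs 84, 61 → best response Top.
Player I against (P, B): payoffs 19, 43 → best response Bottom.
Player I against (Q, F): payoffs 99, 14 → best response Top.
Player I against (Q, M): payoffs 61, 95 → best response Bottom.
Player I against (Q, B): payoffs 39, 62 → best response Bottom.
Player II against (Top, F): payoffs 70, 32 → best response P.
Player II against (Top, M): payoffs 14, 63 → best response Q.
Player II against (Top, B): payoffs 25, 86 → best response Q.
Player II against (Bottom, F): payoffs 43, 94 → best response Q.
Player II against (Bottom, M): payoffs 33, 76 → best response Q.
Player II against (Bottom, B): payoffs 75, 19 → best response P.
Player III against (Top, P): payoffs 20, 99, 90 → best response M.
Player III against (Top, Q): payoffs 56, 50, 91 → best response B.
Player III against (Bottom, P): payoffs 32, 33, 43 → best response B.
Player III against (Bottom, Q): payoffs 48, 40, 46 → best response F.
Mutual best responses: (Bottom, P, B).

The unique pure-strategy Nash equilibrium is (Bottom, P, B).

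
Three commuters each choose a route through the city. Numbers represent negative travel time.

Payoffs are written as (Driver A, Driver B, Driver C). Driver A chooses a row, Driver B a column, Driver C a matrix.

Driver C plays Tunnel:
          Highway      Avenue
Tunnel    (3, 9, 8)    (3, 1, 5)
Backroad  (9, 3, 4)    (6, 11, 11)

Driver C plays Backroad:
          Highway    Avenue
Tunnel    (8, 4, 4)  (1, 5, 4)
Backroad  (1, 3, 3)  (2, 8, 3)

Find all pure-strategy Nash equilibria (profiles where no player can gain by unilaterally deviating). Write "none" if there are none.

(Backroad, Avenue, Tunnel)

(Tunnel, Highway, Tunnel): Driver A can switch to Backroad (3 → 9). Not NE.
(Tunnel, Highway, Backroad): Driver B can switch to Avenue (4 → 5). Not NE.
(Tunnel, Avenue, Tunnel): Driver A can switch to Backroad (3 → 6). Not NE.
(Tunnel, Avenue, Backroad): Driver A can switch to Backroad (1 → 2). Not NE.
(Backroad, Highway, Tunnel): Driver B can switch to Avenue (3 → 11). Not NE.
(Backroad, Highway, Backroad): Driver A can switch to Tunnel (1 → 8). Not NE.
(Backroad, Avenue, Tunnel): Driver A gets 6, best alternative 3; Driver B gets 11, best alternative 3; Driver C gets 11, best alternative 3. No profitable deviation — NE.
(Backroad, Avenue, Backroad): Driver C can switch to Tunnel (3 → 11). Not NE.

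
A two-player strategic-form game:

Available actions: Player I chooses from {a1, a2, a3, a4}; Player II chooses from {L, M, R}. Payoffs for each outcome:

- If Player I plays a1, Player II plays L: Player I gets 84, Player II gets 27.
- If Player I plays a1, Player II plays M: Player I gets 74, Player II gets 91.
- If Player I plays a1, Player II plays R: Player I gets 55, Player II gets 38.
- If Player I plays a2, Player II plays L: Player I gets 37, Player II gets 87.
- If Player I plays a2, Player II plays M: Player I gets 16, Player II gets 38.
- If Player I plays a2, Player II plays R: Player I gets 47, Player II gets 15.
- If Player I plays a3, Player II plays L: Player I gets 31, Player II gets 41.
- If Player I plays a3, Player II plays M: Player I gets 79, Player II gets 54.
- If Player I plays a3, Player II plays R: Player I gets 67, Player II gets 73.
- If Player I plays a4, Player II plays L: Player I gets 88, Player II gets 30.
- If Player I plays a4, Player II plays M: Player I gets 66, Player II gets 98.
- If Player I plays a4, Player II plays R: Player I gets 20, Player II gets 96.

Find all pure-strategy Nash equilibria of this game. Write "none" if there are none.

Player I against L: payoffs 84, 37, 31, 88 → best response a4.
Player I against M: payoffs 74, 16, 79, 66 → best response a3.
Player I against R: payoffs 55, 47, 67, 20 → best response a3.
Player II against a1: payoffs 27, 91, 38 → best response M.
Player II against a2: payoffs 87, 38, 15 → best response L.
Player II against a3: payoffs 41, 54, 73 → best response R.
Player II against a4: payoffs 30, 98, 96 → best response M.
Mutual best responses: (a3, R).

The unique pure-strategy Nash equilibrium is (a3, R).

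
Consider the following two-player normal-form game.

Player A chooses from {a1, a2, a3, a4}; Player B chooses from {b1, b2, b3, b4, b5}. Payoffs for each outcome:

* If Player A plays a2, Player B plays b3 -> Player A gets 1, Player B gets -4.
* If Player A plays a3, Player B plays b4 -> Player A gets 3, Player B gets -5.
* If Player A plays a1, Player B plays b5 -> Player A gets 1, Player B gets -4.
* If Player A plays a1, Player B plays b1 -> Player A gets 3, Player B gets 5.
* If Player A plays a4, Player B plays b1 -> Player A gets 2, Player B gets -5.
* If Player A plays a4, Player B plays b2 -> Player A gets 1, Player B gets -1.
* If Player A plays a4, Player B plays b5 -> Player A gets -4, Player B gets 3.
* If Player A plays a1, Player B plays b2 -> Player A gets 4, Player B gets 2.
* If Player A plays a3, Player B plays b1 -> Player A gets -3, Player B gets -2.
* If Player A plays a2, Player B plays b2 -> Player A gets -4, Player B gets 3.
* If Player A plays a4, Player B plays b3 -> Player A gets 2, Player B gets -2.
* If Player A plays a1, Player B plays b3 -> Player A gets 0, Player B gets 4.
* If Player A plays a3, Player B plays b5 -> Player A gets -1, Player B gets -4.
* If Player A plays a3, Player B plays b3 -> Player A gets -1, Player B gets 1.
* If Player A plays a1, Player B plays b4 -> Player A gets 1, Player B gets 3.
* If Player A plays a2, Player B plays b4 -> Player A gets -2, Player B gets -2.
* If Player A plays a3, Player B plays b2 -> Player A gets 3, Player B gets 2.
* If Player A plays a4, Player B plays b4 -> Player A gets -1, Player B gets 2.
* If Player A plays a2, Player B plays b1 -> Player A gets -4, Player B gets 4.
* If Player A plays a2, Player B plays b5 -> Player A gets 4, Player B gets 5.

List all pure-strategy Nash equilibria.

Pure-strategy Nash equilibria: (a1, b1) and (a2, b5)

(a1, b1): Player A gets 3, best alternative 2; Player B gets 5, best alternative 4. No profitable deviation — NE.
(a1, b2): Player B can switch to b1 (2 → 5). Not NE.
(a1, b3): Player A can switch to a2 (0 → 1). Not NE.
(a1, b4): Player A can switch to a3 (1 → 3). Not NE.
(a1, b5): Player A can switch to a2 (1 → 4). Not NE.
(a2, b1): Player A can switch to a1 (-4 → 3). Not NE.
(a2, b2): Player A can switch to a1 (-4 → 4). Not NE.
(a2, b5): Player A gets 4, best alternative 1; Player B gets 5, best alternative 4. No profitable deviation — NE.
(The remaining 12 profiles each have a profitable deviation by the same check.)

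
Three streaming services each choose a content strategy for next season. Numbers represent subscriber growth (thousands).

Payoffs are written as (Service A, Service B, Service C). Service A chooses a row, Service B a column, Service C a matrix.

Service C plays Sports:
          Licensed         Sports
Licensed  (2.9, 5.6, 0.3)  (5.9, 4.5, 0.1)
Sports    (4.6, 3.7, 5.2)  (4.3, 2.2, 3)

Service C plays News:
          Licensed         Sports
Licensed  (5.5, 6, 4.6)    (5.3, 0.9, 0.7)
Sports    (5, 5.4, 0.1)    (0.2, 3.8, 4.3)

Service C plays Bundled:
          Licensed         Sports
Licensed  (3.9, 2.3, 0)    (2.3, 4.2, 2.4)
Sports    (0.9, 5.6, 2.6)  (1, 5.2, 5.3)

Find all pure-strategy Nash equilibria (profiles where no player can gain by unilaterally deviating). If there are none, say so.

Service A against (Licensed, Sports): payoffs 2.9, 4.6 → best response Sports.
Service A against (Licensed, News): payoffs 5.5, 5 → best response Licensed.
Service A against (Licensed, Bundled): payoffs 3.9, 0.9 → best response Licensed.
Service A against (Sports, Sports): payoffs 5.9, 4.3 → best response Licensed.
Service A against (Sports, News): payoffs 5.3, 0.2 → best response Licensed.
Service A against (Sports, Bundled): payoffs 2.3, 1 → best response Licensed.
Service B against (Licensed, Sports): payoffs 5.6, 4.5 → best response Licensed.
Service B against (Licensed, News): payoffs 6, 0.9 → best response Licensed.
Service B against (Licensed, Bundled): payoffs 2.3, 4.2 → best response Sports.
Service B against (Sports, Sports): payoffs 3.7, 2.2 → best response Licensed.
Service B against (Sports, News): payoffs 5.4, 3.8 → best response Licensed.
Service B against (Sports, Bundled): payoffs 5.6, 5.2 → best response Licensed.
Service C against (Licensed, Licensed): payoffs 0.3, 4.6, 0 → best response News.
Service C against (Licensed, Sports): payoffs 0.1, 0.7, 2.4 → best response Bundled.
Service C against (Sports, Licensed): payoffs 5.2, 0.1, 2.6 → best response Sports.
Service C against (Sports, Sports): payoffs 3, 4.3, 5.3 → best response Bundled.
Mutual best responses: (Licensed, Licensed, News); (Licensed, Sports, Bundled); (Sports, Licensed, Sports).

Pure-strategy Nash equilibria: (Licensed, Licensed, News), (Licensed, Sports, Bundled), (Sports, Licensed, Sports)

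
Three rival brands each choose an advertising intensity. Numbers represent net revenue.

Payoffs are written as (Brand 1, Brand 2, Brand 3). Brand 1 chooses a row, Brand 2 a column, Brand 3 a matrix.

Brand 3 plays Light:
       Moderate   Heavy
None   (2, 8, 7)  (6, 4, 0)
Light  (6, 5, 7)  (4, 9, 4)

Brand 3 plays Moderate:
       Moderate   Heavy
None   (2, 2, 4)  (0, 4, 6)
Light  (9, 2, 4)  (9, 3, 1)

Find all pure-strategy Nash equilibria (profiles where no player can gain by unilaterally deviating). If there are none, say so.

Brand 1 against (Moderate, Light): payoffs 2, 6 → best response Light.
Brand 1 against (Moderate, Moderate): payoffs 2, 9 → best response Light.
Brand 1 against (Heavy, Light): payoffs 6, 4 → best response None.
Brand 1 against (Heavy, Moderate): payoffs 0, 9 → best response Light.
Brand 2 against (None, Light): payoffs 8, 4 → best response Moderate.
Brand 2 against (None, Moderate): payoffs 2, 4 → best response Heavy.
Brand 2 against (Light, Light): payoffs 5, 9 → best response Heavy.
Brand 2 against (Light, Moderate): payoffs 2, 3 → best response Heavy.
Brand 3 against (None, Moderate): payoffs 7, 4 → best response Light.
Brand 3 against (None, Heavy): payoffs 0, 6 → best response Moderate.
Brand 3 against (Light, Moderate): payoffs 7, 4 → best response Light.
Brand 3 against (Light, Heavy): payoffs 4, 1 → best response Light.
No profile is a mutual best response for all players.

none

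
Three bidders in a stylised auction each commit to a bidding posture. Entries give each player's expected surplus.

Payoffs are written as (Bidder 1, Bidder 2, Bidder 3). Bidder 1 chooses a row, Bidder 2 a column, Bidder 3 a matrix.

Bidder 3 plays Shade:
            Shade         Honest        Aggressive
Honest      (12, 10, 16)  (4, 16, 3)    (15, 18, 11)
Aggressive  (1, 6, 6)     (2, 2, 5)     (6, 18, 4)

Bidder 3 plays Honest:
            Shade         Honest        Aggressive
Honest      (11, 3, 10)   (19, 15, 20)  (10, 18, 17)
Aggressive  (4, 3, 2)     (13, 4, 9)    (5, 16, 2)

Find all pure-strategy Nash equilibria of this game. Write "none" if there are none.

Bidder 1 against (Shade, Shade): payoffs 12, 1 → best response Honest.
Bidder 1 against (Shade, Honest): payoffs 11, 4 → best response Honest.
Bidder 1 against (Honest, Shade): payoffs 4, 2 → best response Honest.
Bidder 1 against (Honest, Honest): payoffs 19, 13 → best response Honest.
Bidder 1 against (Aggressive, Shade): payoffs 15, 6 → best response Honest.
Bidder 1 against (Aggressive, Honest): payoffs 10, 5 → best response Honest.
Bidder 2 against (Honest, Shade): payoffs 10, 16, 18 → best response Aggressive.
Bidder 2 against (Honest, Honest): payoffs 3, 15, 18 → best response Aggressive.
Bidder 2 against (Aggressive, Shade): payoffs 6, 2, 18 → best response Aggressive.
Bidder 2 against (Aggressive, Honest): payoffs 3, 4, 16 → best response Aggressive.
Bidder 3 against (Honest, Shade): payoffs 16, 10 → best response Shade.
Bidder 3 against (Honest, Honest): payoffs 3, 20 → best response Honest.
Bidder 3 against (Honest, Aggressive): payoffs 11, 17 → best response Honest.
Bidder 3 against (Aggressive, Shade): payoffs 6, 2 → best response Shade.
Bidder 3 against (Aggressive, Honest): payoffs 5, 9 → best response Honest.
Bidder 3 against (Aggressive, Aggressive): payoffs 4, 2 → best response Shade.
Mutual best responses: (Honest, Aggressive, Honest).

(Honest, Aggressive, Honest)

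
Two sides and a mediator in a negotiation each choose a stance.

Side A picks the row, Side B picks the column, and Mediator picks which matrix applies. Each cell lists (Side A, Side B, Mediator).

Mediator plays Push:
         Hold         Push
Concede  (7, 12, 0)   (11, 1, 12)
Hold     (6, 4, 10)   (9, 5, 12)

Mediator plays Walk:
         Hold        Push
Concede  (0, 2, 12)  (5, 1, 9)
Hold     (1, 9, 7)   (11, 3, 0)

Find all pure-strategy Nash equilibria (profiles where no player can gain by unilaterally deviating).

For each player, find the best response to each opponent profile; mutual best responses are the pure NE.
Side A against (Hold, Push): payoffs 7, 6 → best response Concede.
Side A against (Hold, Walk): payoffs 0, 1 → best response Hold.
Side A against (Push, Push): payoffs 11, 9 → best response Concede.
Side A against (Push, Walk): payoffs 5, 11 → best response Hold.
Side B against (Concede, Push): payoffs 12, 1 → best response Hold.
Side B against (Concede, Walk): payoffs 2, 1 → best response Hold.
Side B against (Hold, Push): payoffs 4, 5 → best response Push.
Side B against (Hold, Walk): payoffs 9, 3 → best response Hold.
Mediator against (Concede, Hold): payoffs 0, 12 → best response Walk.
Mediator against (Concede, Push): payoffs 12, 9 → best response Push.
Mediator against (Hold, Hold): payoffs 10, 7 → best response Push.
Mediator against (Hold, Push): payoffs 12, 0 → best response Push.
No profile is a mutual best response for all players.

none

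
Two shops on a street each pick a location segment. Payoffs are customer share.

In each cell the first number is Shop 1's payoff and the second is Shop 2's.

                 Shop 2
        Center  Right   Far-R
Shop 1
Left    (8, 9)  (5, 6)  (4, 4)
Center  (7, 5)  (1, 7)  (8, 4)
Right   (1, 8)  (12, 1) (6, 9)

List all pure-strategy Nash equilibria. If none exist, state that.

The unique pure-strategy Nash equilibrium is (Left, Center).

(Left, Center): Shop 1 gets 8, best alternative 7; Shop 2 gets 9, best alternative 6. No profitable deviation — NE.
(Left, Right): Shop 1 can switch to Right (5 → 12). Not NE.
(Left, Far-R): Shop 1 can switch to Center (4 → 8). Not NE.
(Center, Center): Shop 1 can switch to Left (7 → 8). Not NE.
(Center, Right): Shop 1 can switch to Left (1 → 5). Not NE.
(Center, Far-R): Shop 2 can switch to Center (4 → 5). Not NE.
(Right, Center): Shop 1 can switch to Left (1 → 8). Not NE.
(Right, Right): Shop 2 can switch to Center (1 → 8). Not NE.
(Right, Far-R): Shop 1 can switch to Center (6 → 8). Not NE.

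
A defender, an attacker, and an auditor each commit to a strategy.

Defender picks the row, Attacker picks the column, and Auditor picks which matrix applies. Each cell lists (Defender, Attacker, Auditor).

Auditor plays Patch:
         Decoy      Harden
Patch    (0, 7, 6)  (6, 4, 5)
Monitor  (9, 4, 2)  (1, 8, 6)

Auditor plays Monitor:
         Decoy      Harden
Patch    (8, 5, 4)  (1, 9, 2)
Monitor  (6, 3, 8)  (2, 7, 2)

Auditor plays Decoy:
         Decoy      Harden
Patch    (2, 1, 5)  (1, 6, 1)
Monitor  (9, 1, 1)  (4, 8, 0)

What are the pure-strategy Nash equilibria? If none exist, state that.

Defender against (Decoy, Patch): payoffs 0, 9 → best response Monitor.
Defender against (Decoy, Monitor): payoffs 8, 6 → best response Patch.
Defender against (Decoy, Decoy): payoffs 2, 9 → best response Monitor.
Defender against (Harden, Patch): payoffs 6, 1 → best response Patch.
Defender against (Harden, Monitor): payoffs 1, 2 → best response Monitor.
Defender against (Harden, Decoy): payoffs 1, 4 → best response Monitor.
Attacker against (Patch, Patch): payoffs 7, 4 → best response Decoy.
Attacker against (Patch, Monitor): payoffs 5, 9 → best response Harden.
Attacker against (Patch, Decoy): payoffs 1, 6 → best response Harden.
Attacker against (Monitor, Patch): payoffs 4, 8 → best response Harden.
Attacker against (Monitor, Monitor): payoffs 3, 7 → best response Harden.
Attacker against (Monitor, Decoy): payoffs 1, 8 → best response Harden.
Auditor against (Patch, Decoy): payoffs 6, 4, 5 → best response Patch.
Auditor against (Patch, Harden): payoffs 5, 2, 1 → best response Patch.
Auditor against (Monitor, Decoy): payoffs 2, 8, 1 → best response Monitor.
Auditor against (Monitor, Harden): payoffs 6, 2, 0 → best response Patch.
No profile is a mutual best response for all players.

This game has no pure Nash equilibrium.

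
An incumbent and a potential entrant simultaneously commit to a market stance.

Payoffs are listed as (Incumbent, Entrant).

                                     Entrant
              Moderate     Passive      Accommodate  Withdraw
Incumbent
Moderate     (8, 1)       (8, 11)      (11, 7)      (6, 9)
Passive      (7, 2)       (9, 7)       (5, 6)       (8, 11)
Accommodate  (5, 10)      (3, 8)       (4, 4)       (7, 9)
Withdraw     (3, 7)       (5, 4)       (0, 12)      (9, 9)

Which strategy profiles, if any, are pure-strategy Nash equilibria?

Incumbent against Moderate: payoffs 8, 7, 5, 3 → best response Moderate.
Incumbent against Passive: payoffs 8, 9, 3, 5 → best response Passive.
Incumbent against Accommodate: payoffs 11, 5, 4, 0 → best response Moderate.
Incumbent against Withdraw: payoffs 6, 8, 7, 9 → best response Withdraw.
Entrant against Moderate: payoffs 1, 11, 7, 9 → best response Passive.
Entrant against Passive: payoffs 2, 7, 6, 11 → best response Withdraw.
Entrant against Accommodate: payoffs 10, 8, 4, 9 → best response Moderate.
Entrant against Withdraw: payoffs 7, 4, 12, 9 → best response Accommodate.
No profile is a mutual best response for all players.

This game has no pure Nash equilibrium.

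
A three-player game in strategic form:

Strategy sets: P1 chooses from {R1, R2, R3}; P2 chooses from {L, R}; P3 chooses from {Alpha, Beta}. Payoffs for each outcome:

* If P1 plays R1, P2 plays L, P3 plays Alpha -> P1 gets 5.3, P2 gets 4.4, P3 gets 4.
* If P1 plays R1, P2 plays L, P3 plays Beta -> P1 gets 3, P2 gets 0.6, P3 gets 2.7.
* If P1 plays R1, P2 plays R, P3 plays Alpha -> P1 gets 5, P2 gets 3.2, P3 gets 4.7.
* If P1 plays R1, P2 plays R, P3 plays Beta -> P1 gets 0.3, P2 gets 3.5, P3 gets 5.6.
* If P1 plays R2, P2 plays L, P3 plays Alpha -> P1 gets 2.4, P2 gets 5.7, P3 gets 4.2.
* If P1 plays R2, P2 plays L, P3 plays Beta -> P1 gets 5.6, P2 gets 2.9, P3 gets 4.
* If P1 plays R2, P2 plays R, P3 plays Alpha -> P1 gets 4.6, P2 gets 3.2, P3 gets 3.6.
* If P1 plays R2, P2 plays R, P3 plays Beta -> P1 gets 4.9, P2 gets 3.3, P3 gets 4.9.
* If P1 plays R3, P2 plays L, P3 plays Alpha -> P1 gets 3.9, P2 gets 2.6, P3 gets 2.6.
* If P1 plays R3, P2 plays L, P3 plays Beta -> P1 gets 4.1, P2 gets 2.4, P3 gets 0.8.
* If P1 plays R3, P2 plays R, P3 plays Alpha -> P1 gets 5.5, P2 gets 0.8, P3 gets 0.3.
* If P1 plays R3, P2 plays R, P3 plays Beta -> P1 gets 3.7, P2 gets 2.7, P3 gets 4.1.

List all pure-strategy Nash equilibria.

Mark each player's best response to every combination of opponents' strategies; a profile where every player is best-responding is a pure Nash equilibrium.
P1 against (L, Alpha): payoffs 5.3, 2.4, 3.9 → best response R1.
P1 against (L, Beta): payoffs 3, 5.6, 4.1 → best response R2.
P1 against (R, Alpha): payoffs 5, 4.6, 5.5 → best response R3.
P1 against (R, Beta): payoffs 0.3, 4.9, 3.7 → best response R2.
P2 against (R1, Alpha): payoffs 4.4, 3.2 → best response L.
P2 against (R1, Beta): payoffs 0.6, 3.5 → best response R.
P2 against (R2, Alpha): payoffs 5.7, 3.2 → best response L.
P2 against (R2, Beta): payoffs 2.9, 3.3 → best response R.
P2 against (R3, Alpha): payoffs 2.6, 0.8 → best response L.
P2 against (R3, Beta): payoffs 2.4, 2.7 → best response R.
P3 against (R1, L): payoffs 4, 2.7 → best response Alpha.
P3 against (R1, R): payoffs 4.7, 5.6 → best response Beta.
P3 against (R2, L): payoffs 4.2, 4 → best response Alpha.
P3 against (R2, R): payoffs 3.6, 4.9 → best response Beta.
P3 against (R3, L): payoffs 2.6, 0.8 → best response Alpha.
P3 against (R3, R): payoffs 0.3, 4.1 → best response Beta.
Mutual best responses: (R1, L, Alpha); (R2, R, Beta).

(R1, L, Alpha) and (R2, R, Beta)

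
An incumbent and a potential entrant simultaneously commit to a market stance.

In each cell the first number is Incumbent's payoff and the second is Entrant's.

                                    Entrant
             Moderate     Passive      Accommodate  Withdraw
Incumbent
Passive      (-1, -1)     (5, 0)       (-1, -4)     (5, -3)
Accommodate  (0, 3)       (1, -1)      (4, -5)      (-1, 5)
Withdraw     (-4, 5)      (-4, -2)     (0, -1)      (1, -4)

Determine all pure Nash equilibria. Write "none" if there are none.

For each player, find the best response to each opponent profile; mutual best responses are the pure NE.
Incumbent against Moderate: payoffs -1, 0, -4 → best response Accommodate.
Incumbent against Passive: payoffs 5, 1, -4 → best response Passive.
Incumbent against Accommodate: payoffs -1, 4, 0 → best response Accommodate.
Incumbent against Withdraw: payoffs 5, -1, 1 → best response Passive.
Entrant against Passive: payoffs -1, 0, -4, -3 → best response Passive.
Entrant against Accommodate: payoffs 3, -1, -5, 5 → best response Withdraw.
Entrant against Withdraw: payoffs 5, -2, -1, -4 → best response Moderate.
Mutual best responses: (Passive, Passive).

The unique pure-strategy Nash equilibrium is (Passive, Passive).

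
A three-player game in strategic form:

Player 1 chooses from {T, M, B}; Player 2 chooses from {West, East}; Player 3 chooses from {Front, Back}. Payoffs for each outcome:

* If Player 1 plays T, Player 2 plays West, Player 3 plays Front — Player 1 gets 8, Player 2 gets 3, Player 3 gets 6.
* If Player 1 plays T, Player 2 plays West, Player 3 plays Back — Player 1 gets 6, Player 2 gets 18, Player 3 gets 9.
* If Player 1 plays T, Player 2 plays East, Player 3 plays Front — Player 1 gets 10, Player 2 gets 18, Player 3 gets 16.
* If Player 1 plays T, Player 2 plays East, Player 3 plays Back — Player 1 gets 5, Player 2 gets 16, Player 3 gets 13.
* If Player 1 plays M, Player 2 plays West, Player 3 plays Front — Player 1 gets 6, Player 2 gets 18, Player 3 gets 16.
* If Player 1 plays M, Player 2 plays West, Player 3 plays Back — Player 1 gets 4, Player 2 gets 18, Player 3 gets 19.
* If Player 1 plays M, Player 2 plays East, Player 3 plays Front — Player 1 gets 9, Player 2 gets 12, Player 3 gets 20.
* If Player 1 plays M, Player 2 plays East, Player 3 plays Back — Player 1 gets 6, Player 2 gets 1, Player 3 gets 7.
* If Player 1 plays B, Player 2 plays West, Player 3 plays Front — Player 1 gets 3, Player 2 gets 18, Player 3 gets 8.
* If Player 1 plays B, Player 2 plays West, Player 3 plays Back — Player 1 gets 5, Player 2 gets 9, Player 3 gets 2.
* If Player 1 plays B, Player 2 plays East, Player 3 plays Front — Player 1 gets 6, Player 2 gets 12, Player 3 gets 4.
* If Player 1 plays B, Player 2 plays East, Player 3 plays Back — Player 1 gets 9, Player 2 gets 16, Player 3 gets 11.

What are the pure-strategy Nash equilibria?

Pure-strategy Nash equilibria: (T, West, Back), (T, East, Front), (B, East, Back)

For each strategy profile, look for a profitable unilateral deviation.
(T, West, Front): Player 2 can switch to East (3 → 18). Not NE.
(T, West, Back): Player 1 gets 6, best alternative 5; Player 2 gets 18, best alternative 16; Player 3 gets 9, best alternative 6. No profitable deviation — NE.
(T, East, Front): Player 1 gets 10, best alternative 9; Player 2 gets 18, best alternative 3; Player 3 gets 16, best alternative 13. No profitable deviation — NE.
(T, East, Back): Player 1 can switch to M (5 → 6). Not NE.
(M, West, Front): Player 1 can switch to T (6 → 8). Not NE.
(M, West, Back): Player 1 can switch to T (4 → 6). Not NE.
(M, East, Front): Player 1 can switch to T (9 → 10). Not NE.
(M, East, Back): Player 1 can switch to B (6 → 9). Not NE.
(B, West, Front): Player 1 can switch to T (3 → 8). Not NE.
(B, West, Back): Player 1 can switch to T (5 → 6). Not NE.
(B, East, Front): Player 1 can switch to T (6 → 10). Not NE.
(B, East, Back): Player 1 gets 9, best alternative 6; Player 2 gets 16, best alternative 9; Player 3 gets 11, best alternative 4. No profitable deviation — NE.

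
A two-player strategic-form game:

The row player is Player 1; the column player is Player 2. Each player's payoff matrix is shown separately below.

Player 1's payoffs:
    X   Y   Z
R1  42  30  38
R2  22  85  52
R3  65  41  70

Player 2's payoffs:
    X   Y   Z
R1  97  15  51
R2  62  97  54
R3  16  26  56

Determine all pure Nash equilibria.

(R2, Y) and (R3, Z)

For each strategy profile, look for a profitable unilateral deviation.
(R1, X): Player 1 can switch to R3 (42 → 65). Not NE.
(R1, Y): Player 1 can switch to R2 (30 → 85). Not NE.
(R1, Z): Player 1 can switch to R2 (38 → 52). Not NE.
(R2, X): Player 1 can switch to R1 (22 → 42). Not NE.
(R2, Y): Player 1 gets 85, best alternative 41; Player 2 gets 97, best alternative 62. No profitable deviation — NE.
(R2, Z): Player 1 can switch to R3 (52 → 70). Not NE.
(R3, X): Player 2 can switch to Y (16 → 26). Not NE.
(R3, Y): Player 1 can switch to R2 (41 → 85). Not NE.
(R3, Z): Player 1 gets 70, best alternative 52; Player 2 gets 56, best alternative 26. No profitable deviation — NE.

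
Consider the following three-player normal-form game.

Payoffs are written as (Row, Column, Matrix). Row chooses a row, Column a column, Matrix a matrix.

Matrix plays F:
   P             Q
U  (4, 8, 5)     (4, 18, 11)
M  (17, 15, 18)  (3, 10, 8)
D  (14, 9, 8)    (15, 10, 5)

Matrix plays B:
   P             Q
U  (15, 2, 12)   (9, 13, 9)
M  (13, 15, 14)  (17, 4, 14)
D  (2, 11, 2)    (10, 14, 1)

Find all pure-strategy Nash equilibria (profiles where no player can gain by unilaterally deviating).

(M, P, F), (D, Q, F)

(U, P, F): Row can switch to M (4 → 17). Not NE.
(U, P, B): Column can switch to Q (2 → 13). Not NE.
(U, Q, F): Row can switch to D (4 → 15). Not NE.
(U, Q, B): Row can switch to M (9 → 17). Not NE.
(M, P, F): Row gets 17, best alternative 14; Column gets 15, best alternative 10; Matrix gets 18, best alternative 14. No profitable deviation — NE.
(M, P, B): Row can switch to U (13 → 15). Not NE.
(M, Q, F): Row can switch to U (3 → 4). Not NE.
(D, Q, F): Row gets 15, best alternative 4; Column gets 10, best alternative 9; Matrix gets 5, best alternative 1. No profitable deviation — NE.
(The remaining 4 profiles each have a profitable deviation by the same check.)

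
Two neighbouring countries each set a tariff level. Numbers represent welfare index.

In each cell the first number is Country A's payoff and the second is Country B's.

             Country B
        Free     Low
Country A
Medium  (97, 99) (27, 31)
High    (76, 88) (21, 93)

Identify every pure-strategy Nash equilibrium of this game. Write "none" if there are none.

Check each profile: it is a Nash equilibrium iff no player can strictly gain by switching unilaterally.
(Medium, Free): Country A gets 97, best alternative 76; Country B gets 99, best alternative 31. No profitable deviation — NE.
(Medium, Low): Country B can switch to Free (31 → 99). Not NE.
(High, Free): Country A can switch to Medium (76 → 97). Not NE.
(High, Low): Country A can switch to Medium (21 → 27). Not NE.

(Medium, Free)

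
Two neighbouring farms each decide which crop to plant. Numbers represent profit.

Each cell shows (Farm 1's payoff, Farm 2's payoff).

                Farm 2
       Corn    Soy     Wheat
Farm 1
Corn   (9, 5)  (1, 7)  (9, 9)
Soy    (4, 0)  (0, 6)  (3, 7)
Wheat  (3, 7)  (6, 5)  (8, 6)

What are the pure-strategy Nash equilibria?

Farm 1 against Corn: payoffs 9, 4, 3 → best response Corn.
Farm 1 against Soy: payoffs 1, 0, 6 → best response Wheat.
Farm 1 against Wheat: payoffs 9, 3, 8 → best response Corn.
Farm 2 against Corn: payoffs 5, 7, 9 → best response Wheat.
Farm 2 against Soy: payoffs 0, 6, 7 → best response Wheat.
Farm 2 against Wheat: payoffs 7, 5, 6 → best response Corn.
Mutual best responses: (Corn, Wheat).

Pure NE: (Corn, Wheat)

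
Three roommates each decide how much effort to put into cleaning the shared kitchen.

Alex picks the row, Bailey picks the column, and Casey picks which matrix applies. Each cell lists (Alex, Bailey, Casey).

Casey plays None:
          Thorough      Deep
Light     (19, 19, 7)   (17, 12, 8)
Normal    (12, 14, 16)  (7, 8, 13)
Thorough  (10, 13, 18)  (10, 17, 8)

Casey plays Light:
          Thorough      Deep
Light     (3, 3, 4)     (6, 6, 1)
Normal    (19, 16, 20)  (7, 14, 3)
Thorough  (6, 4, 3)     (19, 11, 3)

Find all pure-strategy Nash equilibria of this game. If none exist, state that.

(Light, Thorough, None), (Normal, Thorough, Light)

Alex against (Thorough, None): payoffs 19, 12, 10 → best response Light.
Alex against (Thorough, Light): payoffs 3, 19, 6 → best response Normal.
Alex against (Deep, None): payoffs 17, 7, 10 → best response Light.
Alex against (Deep, Light): payoffs 6, 7, 19 → best response Thorough.
Bailey against (Light, None): payoffs 19, 12 → best response Thorough.
Bailey against (Light, Light): payoffs 3, 6 → best response Deep.
Bailey against (Normal, None): payoffs 14, 8 → best response Thorough.
Bailey against (Normal, Light): payoffs 16, 14 → best response Thorough.
Bailey against (Thorough, None): payoffs 13, 17 → best response Deep.
Bailey against (Thorough, Light): payoffs 4, 11 → best response Deep.
Casey against (Light, Thorough): payoffs 7, 4 → best response None.
Casey against (Light, Deep): payoffs 8, 1 → best response None.
Casey against (Normal, Thorough): payoffs 16, 20 → best response Light.
Casey against (Normal, Deep): payoffs 13, 3 → best response None.
Casey against (Thorough, Thorough): payoffs 18, 3 → best response None.
Casey against (Thorough, Deep): payoffs 8, 3 → best response None.
Mutual best responses: (Light, Thorough, None); (Normal, Thorough, Light).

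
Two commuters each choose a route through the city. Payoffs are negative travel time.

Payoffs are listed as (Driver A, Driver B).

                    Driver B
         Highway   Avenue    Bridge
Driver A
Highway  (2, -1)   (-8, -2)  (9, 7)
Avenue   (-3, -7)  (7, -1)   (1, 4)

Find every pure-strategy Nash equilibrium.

Driver A against Highway: payoffs 2, -3 → best response Highway.
Driver A against Avenue: payoffs -8, 7 → best response Avenue.
Driver A against Bridge: payoffs 9, 1 → best response Highway.
Driver B against Highway: payoffs -1, -2, 7 → best response Bridge.
Driver B against Avenue: payoffs -7, -1, 4 → best response Bridge.
Mutual best responses: (Highway, Bridge).

(Highway, Bridge)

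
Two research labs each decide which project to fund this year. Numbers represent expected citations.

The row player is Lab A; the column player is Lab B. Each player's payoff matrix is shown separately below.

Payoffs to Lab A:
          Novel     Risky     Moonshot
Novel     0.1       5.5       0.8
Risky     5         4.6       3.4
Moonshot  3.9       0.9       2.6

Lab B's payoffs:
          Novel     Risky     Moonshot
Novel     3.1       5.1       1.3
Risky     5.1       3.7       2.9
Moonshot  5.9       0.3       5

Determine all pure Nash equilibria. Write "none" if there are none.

Check each profile: it is a Nash equilibrium iff no player can strictly gain by switching unilaterally.
(Novel, Novel): Lab A can switch to Risky (0.1 → 5). Not NE.
(Novel, Risky): Lab A gets 5.5, best alternative 4.6; Lab B gets 5.1, best alternative 3.1. No profitable deviation — NE.
(Novel, Moonshot): Lab A can switch to Risky (0.8 → 3.4). Not NE.
(Risky, Novel): Lab A gets 5, best alternative 3.9; Lab B gets 5.1, best alternative 3.7. No profitable deviation — NE.
(Risky, Risky): Lab A can switch to Novel (4.6 → 5.5). Not NE.
(Risky, Moonshot): Lab B can switch to Novel (2.9 → 5.1). Not NE.
(Moonshot, Novel): Lab A can switch to Risky (3.9 → 5). Not NE.
(Moonshot, Risky): Lab A can switch to Novel (0.9 → 5.5). Not NE.
(Moonshot, Moonshot): Lab A can switch to Risky (2.6 → 3.4). Not NE.

Pure-strategy Nash equilibria: (Novel, Risky), (Risky, Novel)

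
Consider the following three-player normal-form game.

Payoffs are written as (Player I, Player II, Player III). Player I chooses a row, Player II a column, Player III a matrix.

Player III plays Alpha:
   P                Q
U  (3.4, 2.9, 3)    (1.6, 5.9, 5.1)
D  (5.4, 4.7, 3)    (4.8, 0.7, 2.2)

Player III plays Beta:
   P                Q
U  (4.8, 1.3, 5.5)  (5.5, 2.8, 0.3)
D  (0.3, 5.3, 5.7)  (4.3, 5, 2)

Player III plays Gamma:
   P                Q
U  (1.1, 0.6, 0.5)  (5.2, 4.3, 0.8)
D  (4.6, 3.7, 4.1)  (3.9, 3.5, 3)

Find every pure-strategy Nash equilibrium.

Mark each player's best response to every combination of opponents' strategies; a profile where every player is best-responding is a pure Nash equilibrium.
Player I against (P, Alpha): payoffs 3.4, 5.4 → best response D.
Player I against (P, Beta): payoffs 4.8, 0.3 → best response U.
Player I against (P, Gamma): payoffs 1.1, 4.6 → best response D.
Player I against (Q, Alpha): payoffs 1.6, 4.8 → best response D.
Player I against (Q, Beta): payoffs 5.5, 4.3 → best response U.
Player I against (Q, Gamma): payoffs 5.2, 3.9 → best response U.
Player II against (U, Alpha): payoffs 2.9, 5.9 → best response Q.
Player II against (U, Beta): payoffs 1.3, 2.8 → best response Q.
Player II against (U, Gamma): payoffs 0.6, 4.3 → best response Q.
Player II against (D, Alpha): payoffs 4.7, 0.7 → best response P.
Player II against (D, Beta): payoffs 5.3, 5 → best response P.
Player II against (D, Gamma): payoffs 3.7, 3.5 → best response P.
Player III against (U, P): payoffs 3, 5.5, 0.5 → best response Beta.
Player III against (U, Q): payoffs 5.1, 0.3, 0.8 → best response Alpha.
Player III against (D, P): payoffs 3, 5.7, 4.1 → best response Beta.
Player III against (D, Q): payoffs 2.2, 2, 3 → best response Gamma.
No profile is a mutual best response for all players.

This game has no pure Nash equilibrium.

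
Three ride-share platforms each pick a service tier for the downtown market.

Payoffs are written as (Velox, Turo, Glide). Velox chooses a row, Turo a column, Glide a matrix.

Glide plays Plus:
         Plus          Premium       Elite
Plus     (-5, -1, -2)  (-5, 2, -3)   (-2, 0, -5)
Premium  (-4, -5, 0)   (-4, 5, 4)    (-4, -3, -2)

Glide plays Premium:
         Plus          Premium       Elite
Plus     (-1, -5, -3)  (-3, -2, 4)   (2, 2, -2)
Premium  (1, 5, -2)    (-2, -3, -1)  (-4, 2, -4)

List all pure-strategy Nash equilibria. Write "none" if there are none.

Velox against (Plus, Plus): payoffs -5, -4 → best response Premium.
Velox against (Plus, Premium): payoffs -1, 1 → best response Premium.
Velox against (Premium, Plus): payoffs -5, -4 → best response Premium.
Velox against (Premium, Premium): payoffs -3, -2 → best response Premium.
Velox against (Elite, Plus): payoffs -2, -4 → best response Plus.
Velox against (Elite, Premium): payoffs 2, -4 → best response Plus.
Turo against (Plus, Plus): payoffs -1, 2, 0 → best response Premium.
Turo against (Plus, Premium): payoffs -5, -2, 2 → best response Elite.
Turo against (Premium, Plus): payoffs -5, 5, -3 → best response Premium.
Turo against (Premium, Premium): payoffs 5, -3, 2 → best response Plus.
Glide against (Plus, Plus): payoffs -2, -3 → best response Plus.
Glide against (Plus, Premium): payoffs -3, 4 → best response Premium.
Glide against (Plus, Elite): payoffs -5, -2 → best response Premium.
Glide against (Premium, Plus): payoffs 0, -2 → best response Plus.
Glide against (Premium, Premium): payoffs 4, -1 → best response Plus.
Glide against (Premium, Elite): payoffs -2, -4 → best response Plus.
Mutual best responses: (Plus, Elite, Premium); (Premium, Premium, Plus).

Pure-strategy Nash equilibria: (Plus, Elite, Premium), (Premium, Premium, Plus)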